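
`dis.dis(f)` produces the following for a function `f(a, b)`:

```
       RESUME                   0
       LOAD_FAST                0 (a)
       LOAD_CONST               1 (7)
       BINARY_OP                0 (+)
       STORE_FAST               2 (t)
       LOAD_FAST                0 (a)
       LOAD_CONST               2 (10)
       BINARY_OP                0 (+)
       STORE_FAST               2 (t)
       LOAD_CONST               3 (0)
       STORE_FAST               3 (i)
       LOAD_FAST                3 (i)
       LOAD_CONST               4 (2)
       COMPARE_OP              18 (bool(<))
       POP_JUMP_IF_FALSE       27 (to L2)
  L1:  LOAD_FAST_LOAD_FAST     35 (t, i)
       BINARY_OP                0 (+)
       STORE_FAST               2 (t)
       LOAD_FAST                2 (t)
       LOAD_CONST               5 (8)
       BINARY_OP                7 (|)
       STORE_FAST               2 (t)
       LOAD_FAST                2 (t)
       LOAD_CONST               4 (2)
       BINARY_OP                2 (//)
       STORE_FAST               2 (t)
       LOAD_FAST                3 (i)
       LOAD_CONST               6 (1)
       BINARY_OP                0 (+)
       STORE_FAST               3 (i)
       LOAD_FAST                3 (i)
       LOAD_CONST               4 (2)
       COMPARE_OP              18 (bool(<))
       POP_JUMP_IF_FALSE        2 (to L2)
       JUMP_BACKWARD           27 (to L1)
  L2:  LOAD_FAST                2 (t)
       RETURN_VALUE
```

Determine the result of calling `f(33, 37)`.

LOAD_FAST a → push 33. Stack: [33]
LOAD_CONST → push 7. Stack: [33, 7]
BINARY_OP + → 33 + 7 = 40. Stack: [40]
STORE_FAST t → t=40. Stack: []
LOAD_FAST a → push 33. Stack: [33]
LOAD_CONST → push 10. Stack: [33, 10]
BINARY_OP + → 33 + 10 = 43. Stack: [43]
STORE_FAST t → t=43. Stack: []
LOAD_CONST → push 0. Stack: [0]
STORE_FAST i → i=0. Stack: []
LOAD_FAST i → push 0. Stack: [0]
LOAD_CONST → push 2. Stack: [0, 2]
COMPARE_OP bool(<) → 0 vs 2 = True. Stack: [True]
POP_JUMP_IF_FALSE → pop True; no jump. Stack: []
LOAD_FAST_LOAD_FAST t,i → push 43,0. Stack: [43, 0]
BINARY_OP + → 43 + 0 = 43. Stack: [43]
STORE_FAST t → t=43. Stack: []
LOAD_FAST t → push 43. Stack: [43]
LOAD_CONST → push 8. Stack: [43, 8]
BINARY_OP | → 43 | 8 = 43. Stack: [43]
STORE_FAST t → t=43. Stack: []
LOAD_FAST t → push 43. Stack: [43]
LOAD_CONST → push 2. Stack: [43, 2]
BINARY_OP // → 43 // 2 = 21. Stack: [21]
STORE_FAST t → t=21. Stack: []
LOAD_FAST i → push 0. Stack: [0]
LOAD_CONST → push 1. Stack: [0, 1]
BINARY_OP + → 0 + 1 = 1. Stack: [1]
STORE_FAST i → i=1. Stack: []
LOAD_FAST i → push 1. Stack: [1]
LOAD_CONST → push 2. Stack: [1, 2]
COMPARE_OP bool(<) → 1 vs 2 = True. Stack: [True]
POP_JUMP_IF_FALSE → pop True; no jump. Stack: []
LOAD_FAST_LOAD_FAST t,i → push 21,1. Stack: [21, 1]
BINARY_OP + → 21 + 1 = 22. Stack: [22]
STORE_FAST t → t=22. Stack: []
LOAD_FAST t → push 22. Stack: [22]
LOAD_CONST → push 8. Stack: [22, 8]
BINARY_OP | → 22 | 8 = 30. Stack: [30]
STORE_FAST t → t=30. Stack: []
LOAD_FAST t → push 30. Stack: [30]
LOAD_CONST → push 2. Stack: [30, 2]
BINARY_OP // → 30 // 2 = 15. Stack: [15]
STORE_FAST t → t=15. Stack: []
LOAD_FAST i → push 1. Stack: [1]
LOAD_CONST → push 1. Stack: [1, 1]
BINARY_OP + → 1 + 1 = 2. Stack: [2]
STORE_FAST i → i=2. Stack: []
LOAD_FAST i → push 2. Stack: [2]
LOAD_CONST → push 2. Stack: [2, 2]
COMPARE_OP bool(<) → 2 vs 2 = False. Stack: [False]
POP_JUMP_IF_FALSE → pop False; jump. Stack: []
LOAD_FAST t → push 15. Stack: [15]
RETURN_VALUE → return 15.

15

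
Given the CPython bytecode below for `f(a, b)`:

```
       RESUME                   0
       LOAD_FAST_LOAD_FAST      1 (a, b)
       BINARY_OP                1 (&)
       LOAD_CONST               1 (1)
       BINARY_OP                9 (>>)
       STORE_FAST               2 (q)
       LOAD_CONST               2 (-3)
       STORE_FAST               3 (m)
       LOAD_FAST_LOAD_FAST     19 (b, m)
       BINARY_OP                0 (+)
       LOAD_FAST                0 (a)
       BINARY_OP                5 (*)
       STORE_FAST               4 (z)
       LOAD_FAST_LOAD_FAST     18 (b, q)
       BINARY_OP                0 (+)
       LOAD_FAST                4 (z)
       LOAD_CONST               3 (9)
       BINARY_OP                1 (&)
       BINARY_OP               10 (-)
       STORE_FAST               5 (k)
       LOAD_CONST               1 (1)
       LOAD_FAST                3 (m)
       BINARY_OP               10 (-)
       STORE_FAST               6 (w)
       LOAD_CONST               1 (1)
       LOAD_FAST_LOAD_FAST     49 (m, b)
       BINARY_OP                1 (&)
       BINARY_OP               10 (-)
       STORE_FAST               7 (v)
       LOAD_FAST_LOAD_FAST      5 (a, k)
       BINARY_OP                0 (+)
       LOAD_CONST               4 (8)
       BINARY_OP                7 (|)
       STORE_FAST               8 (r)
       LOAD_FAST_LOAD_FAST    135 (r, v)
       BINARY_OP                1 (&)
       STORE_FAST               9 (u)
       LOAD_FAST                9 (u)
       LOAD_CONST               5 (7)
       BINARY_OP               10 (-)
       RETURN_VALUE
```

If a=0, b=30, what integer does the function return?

LOAD_FAST_LOAD_FAST a,b → push 0,30. Stack: [0, 30]
BINARY_OP & → 0 & 30 = 0. Stack: [0]
LOAD_CONST → push 1. Stack: [0, 1]
BINARY_OP >> → 0 >> 1 = 0. Stack: [0]
STORE_FAST q → q=0. Stack: []
LOAD_CONST → push -3. Stack: [-3]
STORE_FAST m → m=-3. Stack: []
LOAD_FAST_LOAD_FAST b,m → push 30,-3. Stack: [30, -3]
BINARY_OP + → 30 + -3 = 27. Stack: [27]
LOAD_FAST a → push 0. Stack: [27, 0]
BINARY_OP * → 27 * 0 = 0. Stack: [0]
STORE_FAST z → z=0. Stack: []
LOAD_FAST_LOAD_FAST b,q → push 30,0. Stack: [30, 0]
BINARY_OP + → 30 + 0 = 30. Stack: [30]
LOAD_FAST z → push 0. Stack: [30, 0]
LOAD_CONST → push 9. Stack: [30, 0, 9]
BINARY_OP & → 0 & 9 = 0. Stack: [30, 0]
BINARY_OP - → 30 - 0 = 30. Stack: [30]
STORE_FAST k → k=30. Stack: []
LOAD_CONST → push 1. Stack: [1]
LOAD_FAST m → push -3. Stack: [1, -3]
BINARY_OP - → 1 - -3 = 4. Stack: [4]
STORE_FAST w → w=4. Stack: []
LOAD_CONST → push 1. Stack: [1]
LOAD_FAST_LOAD_FAST m,b → push -3,30. Stack: [1, -3, 30]
BINARY_OP & → -3 & 30 = 28. Stack: [1, 28]
BINARY_OP - → 1 - 28 = -27. Stack: [-27]
STORE_FAST v → v=-27. Stack: []
LOAD_FAST_LOAD_FAST a,k → push 0,30. Stack: [0, 30]
BINARY_OP + → 0 + 30 = 30. Stack: [30]
LOAD_CONST → push 8. Stack: [30, 8]
BINARY_OP | → 30 | 8 = 30. Stack: [30]
STORE_FAST r → r=30. Stack: []
LOAD_FAST_LOAD_FAST r,v → push 30,-27. Stack: [30, -27]
BINARY_OP & → 30 & -27 = 4. Stack: [4]
STORE_FAST u → u=4. Stack: []
LOAD_FAST u → push 4. Stack: [4]
LOAD_CONST → push 7. Stack: [4, 7]
BINARY_OP - → 4 - 7 = -3. Stack: [-3]
RETURN_VALUE → return -3.

-3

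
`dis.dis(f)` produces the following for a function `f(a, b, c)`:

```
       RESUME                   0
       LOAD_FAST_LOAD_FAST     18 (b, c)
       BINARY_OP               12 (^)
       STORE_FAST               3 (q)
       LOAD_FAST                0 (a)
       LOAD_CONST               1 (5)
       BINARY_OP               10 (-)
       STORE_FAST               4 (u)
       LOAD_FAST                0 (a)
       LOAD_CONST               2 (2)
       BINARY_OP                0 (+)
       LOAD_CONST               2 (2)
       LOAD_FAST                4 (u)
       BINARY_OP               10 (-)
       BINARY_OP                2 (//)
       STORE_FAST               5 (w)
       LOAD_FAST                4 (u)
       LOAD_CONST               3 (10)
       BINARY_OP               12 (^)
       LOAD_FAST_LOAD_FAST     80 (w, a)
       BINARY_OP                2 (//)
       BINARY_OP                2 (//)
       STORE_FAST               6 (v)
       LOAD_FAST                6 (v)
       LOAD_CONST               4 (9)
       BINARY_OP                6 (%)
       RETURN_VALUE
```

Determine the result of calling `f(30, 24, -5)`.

8

LOAD_FAST_LOAD_FAST b,c → push 24,-5. Stack: [24, -5]
BINARY_OP ^ → 24 ^ -5 = -29. Stack: [-29]
STORE_FAST q → q=-29. Stack: []
LOAD_FAST a → push 30. Stack: [30]
LOAD_CONST → push 5. Stack: [30, 5]
BINARY_OP - → 30 - 5 = 25. Stack: [25]
STORE_FAST u → u=25. Stack: []
LOAD_FAST a → push 30. Stack: [30]
LOAD_CONST → push 2. Stack: [30, 2]
BINARY_OP + → 30 + 2 = 32. Stack: [32]
LOAD_CONST → push 2. Stack: [32, 2]
LOAD_FAST u → push 25. Stack: [32, 2, 25]
BINARY_OP - → 2 - 25 = -23. Stack: [32, -23]
BINARY_OP // → 32 // -23 = -2. Stack: [-2]
STORE_FAST w → w=-2. Stack: []
LOAD_FAST u → push 25. Stack: [25]
LOAD_CONST → push 10. Stack: [25, 10]
BINARY_OP ^ → 25 ^ 10 = 19. Stack: [19]
LOAD_FAST_LOAD_FAST w,a → push -2,30. Stack: [19, -2, 30]
BINARY_OP // → -2 // 30 = -1. Stack: [19, -1]
BINARY_OP // → 19 // -1 = -19. Stack: [-19]
STORE_FAST v → v=-19. Stack: []
LOAD_FAST v → push -19. Stack: [-19]
LOAD_CONST → push 9. Stack: [-19, 9]
BINARY_OP % → -19 % 9 = 8. Stack: [8]
RETURN_VALUE → return 8.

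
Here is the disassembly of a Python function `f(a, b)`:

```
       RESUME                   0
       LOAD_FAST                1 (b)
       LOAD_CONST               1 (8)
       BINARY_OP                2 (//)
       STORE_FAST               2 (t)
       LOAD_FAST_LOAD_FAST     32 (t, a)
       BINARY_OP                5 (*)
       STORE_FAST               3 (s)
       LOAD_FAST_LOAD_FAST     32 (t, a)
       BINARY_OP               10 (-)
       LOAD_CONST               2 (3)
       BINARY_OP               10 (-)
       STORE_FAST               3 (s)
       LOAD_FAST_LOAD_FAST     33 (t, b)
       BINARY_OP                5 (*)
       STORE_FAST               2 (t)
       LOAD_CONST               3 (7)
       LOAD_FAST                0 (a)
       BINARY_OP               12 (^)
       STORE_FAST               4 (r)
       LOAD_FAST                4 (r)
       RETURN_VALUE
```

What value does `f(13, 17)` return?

10

LOAD_FAST b → push 17. Stack: [17]
LOAD_CONST → push 8. Stack: [17, 8]
BINARY_OP // → 17 // 8 = 2. Stack: [2]
STORE_FAST t → t=2. Stack: []
LOAD_FAST_LOAD_FAST t,a → push 2,13. Stack: [2, 13]
BINARY_OP * → 2 * 13 = 26. Stack: [26]
STORE_FAST s → s=26. Stack: []
LOAD_FAST_LOAD_FAST t,a → push 2,13. Stack: [2, 13]
BINARY_OP - → 2 - 13 = -11. Stack: [-11]
LOAD_CONST → push 3. Stack: [-11, 3]
BINARY_OP - → -11 - 3 = -14. Stack: [-14]
STORE_FAST s → s=-14. Stack: []
LOAD_FAST_LOAD_FAST t,b → push 2,17. Stack: [2, 17]
BINARY_OP * → 2 * 17 = 34. Stack: [34]
STORE_FAST t → t=34. Stack: []
LOAD_CONST → push 7. Stack: [7]
LOAD_FAST a → push 13. Stack: [7, 13]
BINARY_OP ^ → 7 ^ 13 = 10. Stack: [10]
STORE_FAST r → r=10. Stack: []
LOAD_FAST r → push 10. Stack: [10]
RETURN_VALUE → return 10.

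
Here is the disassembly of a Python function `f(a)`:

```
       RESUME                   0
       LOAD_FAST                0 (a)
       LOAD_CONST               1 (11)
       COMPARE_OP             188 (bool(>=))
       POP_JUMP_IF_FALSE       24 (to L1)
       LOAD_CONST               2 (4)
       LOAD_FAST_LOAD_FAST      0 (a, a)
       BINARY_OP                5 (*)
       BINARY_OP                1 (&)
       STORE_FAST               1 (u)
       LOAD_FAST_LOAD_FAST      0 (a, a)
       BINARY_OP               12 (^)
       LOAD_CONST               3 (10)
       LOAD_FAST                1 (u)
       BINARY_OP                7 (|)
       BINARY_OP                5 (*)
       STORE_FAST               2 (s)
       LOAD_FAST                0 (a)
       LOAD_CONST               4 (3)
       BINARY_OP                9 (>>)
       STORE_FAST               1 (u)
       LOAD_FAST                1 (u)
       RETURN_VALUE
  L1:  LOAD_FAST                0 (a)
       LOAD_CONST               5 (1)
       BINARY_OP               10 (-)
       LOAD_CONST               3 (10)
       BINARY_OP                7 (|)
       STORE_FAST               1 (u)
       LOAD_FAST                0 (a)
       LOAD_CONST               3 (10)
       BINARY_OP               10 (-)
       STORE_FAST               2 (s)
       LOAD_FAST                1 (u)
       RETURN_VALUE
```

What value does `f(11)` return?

1

LOAD_FAST a → push 11. Stack: [11]
LOAD_CONST → push 11. Stack: [11, 11]
COMPARE_OP bool(>=) → 11 vs 11 = True. Stack: [True]
POP_JUMP_IF_FALSE → pop True; no jump. Stack: []
LOAD_CONST → push 4. Stack: [4]
LOAD_FAST_LOAD_FAST a,a → push 11,11. Stack: [4, 11, 11]
BINARY_OP * → 11 * 11 = 121. Stack: [4, 121]
BINARY_OP & → 4 & 121 = 0. Stack: [0]
STORE_FAST u → u=0. Stack: []
LOAD_FAST_LOAD_FAST a,a → push 11,11. Stack: [11, 11]
BINARY_OP ^ → 11 ^ 11 = 0. Stack: [0]
LOAD_CONST → push 10. Stack: [0, 10]
LOAD_FAST u → push 0. Stack: [0, 10, 0]
BINARY_OP | → 10 | 0 = 10. Stack: [0, 10]
BINARY_OP * → 0 * 10 = 0. Stack: [0]
STORE_FAST s → s=0. Stack: []
LOAD_FAST a → push 11. Stack: [11]
LOAD_CONST → push 3. Stack: [11, 3]
BINARY_OP >> → 11 >> 3 = 1. Stack: [1]
STORE_FAST u → u=1. Stack: []
LOAD_FAST u → push 1. Stack: [1]
RETURN_VALUE → return 1.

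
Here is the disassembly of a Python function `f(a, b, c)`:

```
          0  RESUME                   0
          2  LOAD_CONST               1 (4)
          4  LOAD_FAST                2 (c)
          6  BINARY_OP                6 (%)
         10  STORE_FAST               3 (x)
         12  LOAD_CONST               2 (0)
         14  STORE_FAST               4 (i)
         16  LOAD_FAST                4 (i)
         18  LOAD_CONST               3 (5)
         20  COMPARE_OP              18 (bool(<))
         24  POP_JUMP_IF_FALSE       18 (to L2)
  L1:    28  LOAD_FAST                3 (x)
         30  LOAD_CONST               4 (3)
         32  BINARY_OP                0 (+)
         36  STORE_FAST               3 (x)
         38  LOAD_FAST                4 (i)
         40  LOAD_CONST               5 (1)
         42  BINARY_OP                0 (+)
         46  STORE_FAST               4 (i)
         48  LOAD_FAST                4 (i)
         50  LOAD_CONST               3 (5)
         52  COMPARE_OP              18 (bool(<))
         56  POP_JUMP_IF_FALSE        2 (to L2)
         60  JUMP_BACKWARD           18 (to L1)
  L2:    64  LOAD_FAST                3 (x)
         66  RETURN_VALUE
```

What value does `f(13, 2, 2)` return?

15

LOAD_CONST → push 4
LOAD_FAST c → push 2
BINARY_OP % → 4 % 2 = 0
STORE_FAST x → x=0
LOAD_CONST → push 0
STORE_FAST i → i=0
LOAD_FAST i → push 0
LOAD_CONST → push 5
COMPARE_OP bool(<) → 0 vs 5 = True
POP_JUMP_IF_FALSE → pop True; no jump
LOAD_FAST x → push 0
LOAD_CONST → push 3
BINARY_OP + → 0 + 3 = 3
STORE_FAST x → x=3
LOAD_FAST i → push 0
LOAD_CONST → push 1
BINARY_OP + → 0 + 1 = 1
STORE_FAST i → i=1
LOAD_FAST i → push 1
LOAD_CONST → push 5
COMPARE_OP bool(<) → 1 vs 5 = True
POP_JUMP_IF_FALSE → pop True; no jump
LOAD_FAST x → push 3
LOAD_CONST → push 3
BINARY_OP + → 3 + 3 = 6
STORE_FAST x → x=6
LOAD_FAST i → push 1
LOAD_CONST → push 1
BINARY_OP + → 1 + 1 = 2
STORE_FAST i → i=2
LOAD_FAST i → push 2
LOAD_CONST → push 5
COMPARE_OP bool(<) → 2 vs 5 = True
POP_JUMP_IF_FALSE → pop True; no jump
LOAD_FAST x → push 6
LOAD_CONST → push 3
BINARY_OP + → 6 + 3 = 9
STORE_FAST x → x=9
LOAD_FAST i → push 2
LOAD_CONST → push 1
BINARY_OP + → 2 + 1 = 3
STORE_FAST i → i=3
LOAD_FAST i → push 3
LOAD_CONST → push 5
COMPARE_OP bool(<) → 3 vs 5 = True
POP_JUMP_IF_FALSE → pop True; no jump
LOAD_FAST x → push 9
LOAD_CONST → push 3
BINARY_OP + → 9 + 3 = 12
STORE_FAST x → x=12
LOAD_FAST i → push 3
LOAD_CONST → push 1
BINARY_OP + → 3 + 1 = 4
STORE_FAST i → i=4
LOAD_FAST i → push 4
LOAD_CONST → push 5
COMPARE_OP bool(<) → 4 vs 5 = True
POP_JUMP_IF_FALSE → pop True; no jump
LOAD_FAST x → push 12
LOAD_CONST → push 3
BINARY_OP + → 12 + 3 = 15
STORE_FAST x → x=15
LOAD_FAST i → push 4
LOAD_CONST → push 1
BINARY_OP + → 4 + 1 = 5
STORE_FAST i → i=5
LOAD_FAST i → push 5
LOAD_CONST → push 5
COMPARE_OP bool(<) → 5 vs 5 = False
POP_JUMP_IF_FALSE → pop False; jump
LOAD_FAST x → push 15
RETURN_VALUE → return 15.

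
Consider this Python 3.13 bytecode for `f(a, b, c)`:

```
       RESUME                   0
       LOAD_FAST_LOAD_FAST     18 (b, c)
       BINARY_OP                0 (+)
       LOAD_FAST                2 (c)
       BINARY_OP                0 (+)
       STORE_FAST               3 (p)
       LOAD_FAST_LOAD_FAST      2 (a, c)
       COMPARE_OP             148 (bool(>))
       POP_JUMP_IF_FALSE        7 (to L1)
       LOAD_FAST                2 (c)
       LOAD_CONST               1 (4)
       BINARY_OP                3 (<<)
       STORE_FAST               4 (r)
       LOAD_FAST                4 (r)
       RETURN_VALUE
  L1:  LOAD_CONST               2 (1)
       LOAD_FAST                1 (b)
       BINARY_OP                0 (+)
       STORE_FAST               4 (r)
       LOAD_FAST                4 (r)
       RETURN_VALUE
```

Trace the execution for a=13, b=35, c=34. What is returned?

36

LOAD_FAST_LOAD_FAST b,c → push 35,34. Stack: [35, 34]
BINARY_OP + → 35 + 34 = 69. Stack: [69]
LOAD_FAST c → push 34. Stack: [69, 34]
BINARY_OP + → 69 + 34 = 103. Stack: [103]
STORE_FAST p → p=103. Stack: []
LOAD_FAST_LOAD_FAST a,c → push 13,34. Stack: [13, 34]
COMPARE_OP bool(>) → 13 vs 34 = False. Stack: [False]
POP_JUMP_IF_FALSE → pop False; jump. Stack: []
LOAD_CONST → push 1. Stack: [1]
LOAD_FAST b → push 35. Stack: [1, 35]
BINARY_OP + → 1 + 35 = 36. Stack: [36]
STORE_FAST r → r=36. Stack: []
LOAD_FAST r → push 36. Stack: [36]
RETURN_VALUE → return 36.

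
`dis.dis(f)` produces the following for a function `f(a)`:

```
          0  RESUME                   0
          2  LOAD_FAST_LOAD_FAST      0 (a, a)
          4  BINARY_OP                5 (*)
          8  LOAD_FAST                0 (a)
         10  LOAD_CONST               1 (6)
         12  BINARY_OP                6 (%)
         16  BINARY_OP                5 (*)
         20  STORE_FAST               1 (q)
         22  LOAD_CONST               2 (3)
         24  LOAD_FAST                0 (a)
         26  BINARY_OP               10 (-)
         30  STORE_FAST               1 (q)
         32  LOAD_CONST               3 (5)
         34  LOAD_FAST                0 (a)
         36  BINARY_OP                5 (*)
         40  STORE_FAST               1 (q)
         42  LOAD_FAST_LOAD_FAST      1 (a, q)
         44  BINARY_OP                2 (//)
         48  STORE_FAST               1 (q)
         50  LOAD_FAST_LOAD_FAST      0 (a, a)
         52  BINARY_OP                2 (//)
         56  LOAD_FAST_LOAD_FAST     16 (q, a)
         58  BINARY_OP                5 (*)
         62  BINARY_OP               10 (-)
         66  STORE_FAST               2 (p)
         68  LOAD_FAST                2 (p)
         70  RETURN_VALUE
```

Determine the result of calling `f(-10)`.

1

LOAD_FAST_LOAD_FAST a,a → push -10,-10. Stack: [-10, -10]
BINARY_OP * → -10 * -10 = 100. Stack: [100]
LOAD_FAST a → push -10. Stack: [100, -10]
LOAD_CONST → push 6. Stack: [100, -10, 6]
BINARY_OP % → -10 % 6 = 2. Stack: [100, 2]
BINARY_OP * → 100 * 2 = 200. Stack: [200]
STORE_FAST q → q=200. Stack: []
LOAD_CONST → push 3. Stack: [3]
LOAD_FAST a → push -10. Stack: [3, -10]
BINARY_OP - → 3 - -10 = 13. Stack: [13]
STORE_FAST q → q=13. Stack: []
LOAD_CONST → push 5. Stack: [5]
LOAD_FAST a → push -10. Stack: [5, -10]
BINARY_OP * → 5 * -10 = -50. Stack: [-50]
STORE_FAST q → q=-50. Stack: []
LOAD_FAST_LOAD_FAST a,q → push -10,-50. Stack: [-10, -50]
BINARY_OP // → -10 // -50 = 0. Stack: [0]
STORE_FAST q → q=0. Stack: []
LOAD_FAST_LOAD_FAST a,a → push -10,-10. Stack: [-10, -10]
BINARY_OP // → -10 // -10 = 1. Stack: [1]
LOAD_FAST_LOAD_FAST q,a → push 0,-10. Stack: [1, 0, -10]
BINARY_OP * → 0 * -10 = 0. Stack: [1, 0]
BINARY_OP - → 1 - 0 = 1. Stack: [1]
STORE_FAST p → p=1. Stack: []
LOAD_FAST p → push 1. Stack: [1]
RETURN_VALUE → return 1.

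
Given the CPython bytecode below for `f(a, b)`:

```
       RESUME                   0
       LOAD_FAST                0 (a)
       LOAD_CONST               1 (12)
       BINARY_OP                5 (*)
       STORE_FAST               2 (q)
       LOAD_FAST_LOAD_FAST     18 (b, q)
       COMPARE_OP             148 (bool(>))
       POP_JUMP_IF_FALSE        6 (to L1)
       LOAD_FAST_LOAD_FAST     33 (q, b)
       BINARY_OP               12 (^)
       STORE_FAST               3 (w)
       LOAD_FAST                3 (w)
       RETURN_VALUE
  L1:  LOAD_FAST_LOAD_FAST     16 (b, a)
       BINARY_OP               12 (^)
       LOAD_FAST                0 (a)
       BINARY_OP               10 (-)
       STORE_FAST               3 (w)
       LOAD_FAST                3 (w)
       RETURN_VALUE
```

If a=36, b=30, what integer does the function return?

22

LOAD_FAST a → push 36. Stack: [36]
LOAD_CONST → push 12. Stack: [36, 12]
BINARY_OP * → 36 * 12 = 432. Stack: [432]
STORE_FAST q → q=432. Stack: []
LOAD_FAST_LOAD_FAST b,q → push 30,432. Stack: [30, 432]
COMPARE_OP bool(>) → 30 vs 432 = False. Stack: [False]
POP_JUMP_IF_FALSE → pop False; jump. Stack: []
LOAD_FAST_LOAD_FAST b,a → push 30,36. Stack: [30, 36]
BINARY_OP ^ → 30 ^ 36 = 58. Stack: [58]
LOAD_FAST a → push 36. Stack: [58, 36]
BINARY_OP - → 58 - 36 = 22. Stack: [22]
STORE_FAST w → w=22. Stack: []
LOAD_FAST w → push 22. Stack: [22]
RETURN_VALUE → return 22.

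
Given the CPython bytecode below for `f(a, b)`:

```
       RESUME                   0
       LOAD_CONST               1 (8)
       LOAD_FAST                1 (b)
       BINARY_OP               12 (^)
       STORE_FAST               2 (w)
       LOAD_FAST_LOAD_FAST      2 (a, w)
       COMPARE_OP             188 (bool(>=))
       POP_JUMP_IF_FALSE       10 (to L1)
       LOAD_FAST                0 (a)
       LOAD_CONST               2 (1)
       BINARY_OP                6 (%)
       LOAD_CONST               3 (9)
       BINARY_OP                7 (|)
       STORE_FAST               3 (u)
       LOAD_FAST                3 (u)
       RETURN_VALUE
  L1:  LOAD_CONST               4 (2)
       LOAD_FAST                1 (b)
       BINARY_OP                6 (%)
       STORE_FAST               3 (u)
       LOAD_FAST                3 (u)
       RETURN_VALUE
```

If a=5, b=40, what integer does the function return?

2

LOAD_CONST → push 8. Stack: [8]
LOAD_FAST b → push 40. Stack: [8, 40]
BINARY_OP ^ → 8 ^ 40 = 32. Stack: [32]
STORE_FAST w → w=32. Stack: []
LOAD_FAST_LOAD_FAST a,w → push 5,32. Stack: [5, 32]
COMPARE_OP bool(>=) → 5 vs 32 = False. Stack: [False]
POP_JUMP_IF_FALSE → pop False; jump. Stack: []
LOAD_CONST → push 2. Stack: [2]
LOAD_FAST b → push 40. Stack: [2, 40]
BINARY_OP % → 2 % 40 = 2. Stack: [2]
STORE_FAST u → u=2. Stack: []
LOAD_FAST u → push 2. Stack: [2]
RETURN_VALUE → return 2.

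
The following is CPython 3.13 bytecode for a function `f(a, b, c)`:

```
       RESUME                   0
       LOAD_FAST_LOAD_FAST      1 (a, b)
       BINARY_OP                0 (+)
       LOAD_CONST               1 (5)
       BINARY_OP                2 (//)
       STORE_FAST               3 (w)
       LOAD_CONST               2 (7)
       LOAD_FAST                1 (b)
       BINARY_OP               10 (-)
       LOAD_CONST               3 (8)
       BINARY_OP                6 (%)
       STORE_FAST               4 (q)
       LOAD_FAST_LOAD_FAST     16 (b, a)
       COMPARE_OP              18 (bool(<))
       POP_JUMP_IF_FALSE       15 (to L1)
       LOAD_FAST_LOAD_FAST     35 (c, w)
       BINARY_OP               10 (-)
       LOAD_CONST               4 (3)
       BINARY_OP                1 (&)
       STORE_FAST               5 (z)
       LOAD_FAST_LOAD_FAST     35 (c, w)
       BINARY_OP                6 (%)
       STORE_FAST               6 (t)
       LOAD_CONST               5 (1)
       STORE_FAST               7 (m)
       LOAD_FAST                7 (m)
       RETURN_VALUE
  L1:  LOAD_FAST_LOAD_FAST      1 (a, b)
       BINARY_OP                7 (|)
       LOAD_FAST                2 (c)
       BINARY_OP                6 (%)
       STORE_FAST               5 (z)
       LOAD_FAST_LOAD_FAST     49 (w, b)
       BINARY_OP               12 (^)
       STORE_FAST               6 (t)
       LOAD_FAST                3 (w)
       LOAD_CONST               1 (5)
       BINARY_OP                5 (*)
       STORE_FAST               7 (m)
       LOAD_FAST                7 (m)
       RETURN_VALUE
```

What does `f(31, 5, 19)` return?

1

LOAD_FAST_LOAD_FAST a,b → push 31,5. Stack: [31, 5]
BINARY_OP + → 31 + 5 = 36. Stack: [36]
LOAD_CONST → push 5. Stack: [36, 5]
BINARY_OP // → 36 // 5 = 7. Stack: [7]
STORE_FAST w → w=7. Stack: []
LOAD_CONST → push 7. Stack: [7]
LOAD_FAST b → push 5. Stack: [7, 5]
BINARY_OP - → 7 - 5 = 2. Stack: [2]
LOAD_CONST → push 8. Stack: [2, 8]
BINARY_OP % → 2 % 8 = 2. Stack: [2]
STORE_FAST q → q=2. Stack: []
LOAD_FAST_LOAD_FAST b,a → push 5,31. Stack: [5, 31]
COMPARE_OP bool(<) → 5 vs 31 = True. Stack: [True]
POP_JUMP_IF_FALSE → pop True; no jump. Stack: []
LOAD_FAST_LOAD_FAST c,w → push 19,7. Stack: [19, 7]
BINARY_OP - → 19 - 7 = 12. Stack: [12]
LOAD_CONST → push 3. Stack: [12, 3]
BINARY_OP & → 12 & 3 = 0. Stack: [0]
STORE_FAST z → z=0. Stack: []
LOAD_FAST_LOAD_FAST c,w → push 19,7. Stack: [19, 7]
BINARY_OP % → 19 % 7 = 5. Stack: [5]
STORE_FAST t → t=5. Stack: []
LOAD_CONST → push 1. Stack: [1]
STORE_FAST m → m=1. Stack: []
LOAD_FAST m → push 1. Stack: [1]
RETURN_VALUE → return 1.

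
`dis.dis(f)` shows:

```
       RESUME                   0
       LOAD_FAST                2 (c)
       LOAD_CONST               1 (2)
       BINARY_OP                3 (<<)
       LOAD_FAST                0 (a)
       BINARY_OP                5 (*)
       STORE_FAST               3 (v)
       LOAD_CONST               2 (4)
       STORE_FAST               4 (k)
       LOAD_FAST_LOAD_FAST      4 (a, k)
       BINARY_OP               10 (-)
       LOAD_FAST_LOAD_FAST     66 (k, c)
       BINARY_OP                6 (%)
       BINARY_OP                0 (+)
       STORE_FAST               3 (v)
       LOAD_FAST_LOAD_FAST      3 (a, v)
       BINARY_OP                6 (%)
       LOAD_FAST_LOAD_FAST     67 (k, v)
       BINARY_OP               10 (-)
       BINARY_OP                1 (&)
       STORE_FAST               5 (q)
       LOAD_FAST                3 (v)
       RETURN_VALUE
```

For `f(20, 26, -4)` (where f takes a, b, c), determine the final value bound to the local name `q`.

LOAD_FAST c → push -4. Stack: [-4]
LOAD_CONST → push 2. Stack: [-4, 2]
BINARY_OP << → -4 << 2 = -16. Stack: [-16]
LOAD_FAST a → push 20. Stack: [-16, 20]
BINARY_OP * → -16 * 20 = -320. Stack: [-320]
STORE_FAST v → v=-320. Stack: []
LOAD_CONST → push 4. Stack: [4]
STORE_FAST k → k=4. Stack: []
LOAD_FAST_LOAD_FAST a,k → push 20,4. Stack: [20, 4]
BINARY_OP - → 20 - 4 = 16. Stack: [16]
LOAD_FAST_LOAD_FAST k,c → push 4,-4. Stack: [16, 4, -4]
BINARY_OP % → 4 % -4 = 0. Stack: [16, 0]
BINARY_OP + → 16 + 0 = 16. Stack: [16]
STORE_FAST v → v=16. Stack: []
LOAD_FAST_LOAD_FAST a,v → push 20,16. Stack: [20, 16]
BINARY_OP % → 20 % 16 = 4. Stack: [4]
LOAD_FAST_LOAD_FAST k,v → push 4,16. Stack: [4, 4, 16]
BINARY_OP - → 4 - 16 = -12. Stack: [4, -12]
BINARY_OP & → 4 & -12 = 4. Stack: [4]
STORE_FAST q → q=4. Stack: []
LOAD_FAST v → push 16. Stack: [16]
RETURN_VALUE → return 16.

4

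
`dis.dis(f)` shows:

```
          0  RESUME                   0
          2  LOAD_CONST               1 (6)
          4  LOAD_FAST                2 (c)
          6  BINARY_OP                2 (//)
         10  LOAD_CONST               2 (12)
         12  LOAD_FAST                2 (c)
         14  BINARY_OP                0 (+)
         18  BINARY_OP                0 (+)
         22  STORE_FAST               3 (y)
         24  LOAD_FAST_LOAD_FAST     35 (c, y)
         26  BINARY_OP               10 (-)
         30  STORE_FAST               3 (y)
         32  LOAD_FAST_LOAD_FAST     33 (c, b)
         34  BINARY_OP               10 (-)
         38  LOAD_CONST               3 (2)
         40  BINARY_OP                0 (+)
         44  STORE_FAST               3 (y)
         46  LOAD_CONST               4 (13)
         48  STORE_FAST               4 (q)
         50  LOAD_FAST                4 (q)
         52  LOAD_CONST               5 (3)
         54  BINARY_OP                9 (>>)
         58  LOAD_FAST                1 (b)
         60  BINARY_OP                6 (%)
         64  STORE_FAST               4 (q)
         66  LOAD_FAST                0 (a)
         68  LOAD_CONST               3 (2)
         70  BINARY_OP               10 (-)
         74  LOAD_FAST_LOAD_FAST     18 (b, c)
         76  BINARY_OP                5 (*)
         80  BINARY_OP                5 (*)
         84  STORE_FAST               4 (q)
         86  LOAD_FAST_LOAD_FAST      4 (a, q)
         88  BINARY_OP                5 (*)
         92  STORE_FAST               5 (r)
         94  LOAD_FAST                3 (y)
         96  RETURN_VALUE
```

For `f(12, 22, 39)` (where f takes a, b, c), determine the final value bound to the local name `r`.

LOAD_CONST → push 6. Stack: [6]
LOAD_FAST c → push 39. Stack: [6, 39]
BINARY_OP // → 6 // 39 = 0. Stack: [0]
LOAD_CONST → push 12. Stack: [0, 12]
LOAD_FAST c → push 39. Stack: [0, 12, 39]
BINARY_OP + → 12 + 39 = 51. Stack: [0, 51]
BINARY_OP + → 0 + 51 = 51. Stack: [51]
STORE_FAST y → y=51. Stack: []
LOAD_FAST_LOAD_FAST c,y → push 39,51. Stack: [39, 51]
BINARY_OP - → 39 - 51 = -12. Stack: [-12]
STORE_FAST y → y=-12. Stack: []
LOAD_FAST_LOAD_FAST c,b → push 39,22. Stack: [39, 22]
BINARY_OP - → 39 - 22 = 17. Stack: [17]
LOAD_CONST → push 2. Stack: [17, 2]
BINARY_OP + → 17 + 2 = 19. Stack: [19]
STORE_FAST y → y=19. Stack: []
LOAD_CONST → push 13. Stack: [13]
STORE_FAST q → q=13. Stack: []
LOAD_FAST q → push 13. Stack: [13]
LOAD_CONST → push 3. Stack: [13, 3]
BINARY_OP >> → 13 >> 3 = 1. Stack: [1]
LOAD_FAST b → push 22. Stack: [1, 22]
BINARY_OP % → 1 % 22 = 1. Stack: [1]
STORE_FAST q → q=1. Stack: []
LOAD_FAST a → push 12. Stack: [12]
LOAD_CONST → push 2. Stack: [12, 2]
BINARY_OP - → 12 - 2 = 10. Stack: [10]
LOAD_FAST_LOAD_FAST b,c → push 22,39. Stack: [10, 22, 39]
BINARY_OP * → 22 * 39 = 858. Stack: [10, 858]
BINARY_OP * → 10 * 858 = 8580. Stack: [8580]
STORE_FAST q → q=8580. Stack: []
LOAD_FAST_LOAD_FAST a,q → push 12,8580. Stack: [12, 8580]
BINARY_OP * → 12 * 8580 = 102960. Stack: [102960]
STORE_FAST r → r=102960. Stack: []
LOAD_FAST y → push 19. Stack: [19]
RETURN_VALUE → return 19.

102960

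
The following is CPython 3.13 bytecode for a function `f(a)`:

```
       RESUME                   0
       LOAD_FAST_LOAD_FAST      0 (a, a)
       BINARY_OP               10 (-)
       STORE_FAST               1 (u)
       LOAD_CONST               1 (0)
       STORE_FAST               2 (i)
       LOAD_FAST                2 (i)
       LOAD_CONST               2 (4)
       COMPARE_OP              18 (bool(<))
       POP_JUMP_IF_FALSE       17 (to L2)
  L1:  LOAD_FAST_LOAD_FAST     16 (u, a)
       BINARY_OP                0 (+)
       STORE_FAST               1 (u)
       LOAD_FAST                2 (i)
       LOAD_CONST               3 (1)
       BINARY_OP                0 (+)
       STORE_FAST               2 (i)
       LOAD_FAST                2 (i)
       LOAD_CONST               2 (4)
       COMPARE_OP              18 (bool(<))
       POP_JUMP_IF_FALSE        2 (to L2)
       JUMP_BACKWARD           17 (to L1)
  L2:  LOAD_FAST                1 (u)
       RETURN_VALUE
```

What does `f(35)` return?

140

LOAD_FAST_LOAD_FAST a,a → push 35,35. Stack: [35, 35]
BINARY_OP - → 35 - 35 = 0. Stack: [0]
STORE_FAST u → u=0. Stack: []
LOAD_CONST → push 0. Stack: [0]
STORE_FAST i → i=0. Stack: []
LOAD_FAST i → push 0. Stack: [0]
LOAD_CONST → push 4. Stack: [0, 4]
COMPARE_OP bool(<) → 0 vs 4 = True. Stack: [True]
POP_JUMP_IF_FALSE → pop True; no jump. Stack: []
LOAD_FAST_LOAD_FAST u,a → push 0,35. Stack: [0, 35]
BINARY_OP + → 0 + 35 = 35. Stack: [35]
STORE_FAST u → u=35. Stack: []
LOAD_FAST i → push 0. Stack: [0]
LOAD_CONST → push 1. Stack: [0, 1]
BINARY_OP + → 0 + 1 = 1. Stack: [1]
STORE_FAST i → i=1. Stack: []
LOAD_FAST i → push 1. Stack: [1]
LOAD_CONST → push 4. Stack: [1, 4]
COMPARE_OP bool(<) → 1 vs 4 = True. Stack: [True]
POP_JUMP_IF_FALSE → pop True; no jump. Stack: []
LOAD_FAST_LOAD_FAST u,a → push 35,35. Stack: [35, 35]
BINARY_OP + → 35 + 35 = 70. Stack: [70]
STORE_FAST u → u=70. Stack: []
LOAD_FAST i → push 1. Stack: [1]
LOAD_CONST → push 1. Stack: [1, 1]
BINARY_OP + → 1 + 1 = 2. Stack: [2]
STORE_FAST i → i=2. Stack: []
LOAD_FAST i → push 2. Stack: [2]
LOAD_CONST → push 4. Stack: [2, 4]
COMPARE_OP bool(<) → 2 vs 4 = True. Stack: [True]
POP_JUMP_IF_FALSE → pop True; no jump. Stack: []
LOAD_FAST_LOAD_FAST u,a → push 70,35. Stack: [70, 35]
BINARY_OP + → 70 + 35 = 105. Stack: [105]
STORE_FAST u → u=105. Stack: []
LOAD_FAST i → push 2. Stack: [2]
LOAD_CONST → push 1. Stack: [2, 1]
BINARY_OP + → 2 + 1 = 3. Stack: [3]
STORE_FAST i → i=3. Stack: []
LOAD_FAST i → push 3. Stack: [3]
LOAD_CONST → push 4. Stack: [3, 4]
COMPARE_OP bool(<) → 3 vs 4 = True. Stack: [True]
POP_JUMP_IF_FALSE → pop True; no jump. Stack: []
LOAD_FAST_LOAD_FAST u,a → push 105,35. Stack: [105, 35]
BINARY_OP + → 105 + 35 = 140. Stack: [140]
STORE_FAST u → u=140. Stack: []
LOAD_FAST i → push 3. Stack: [3]
LOAD_CONST → push 1. Stack: [3, 1]
BINARY_OP + → 3 + 1 = 4. Stack: [4]
STORE_FAST i → i=4. Stack: []
LOAD_FAST i → push 4. Stack: [4]
LOAD_CONST → push 4. Stack: [4, 4]
COMPARE_OP bool(<) → 4 vs 4 = False. Stack: [False]
POP_JUMP_IF_FALSE → pop False; jump. Stack: []
LOAD_FAST u → push 140. Stack: [140]
RETURN_VALUE → return 140.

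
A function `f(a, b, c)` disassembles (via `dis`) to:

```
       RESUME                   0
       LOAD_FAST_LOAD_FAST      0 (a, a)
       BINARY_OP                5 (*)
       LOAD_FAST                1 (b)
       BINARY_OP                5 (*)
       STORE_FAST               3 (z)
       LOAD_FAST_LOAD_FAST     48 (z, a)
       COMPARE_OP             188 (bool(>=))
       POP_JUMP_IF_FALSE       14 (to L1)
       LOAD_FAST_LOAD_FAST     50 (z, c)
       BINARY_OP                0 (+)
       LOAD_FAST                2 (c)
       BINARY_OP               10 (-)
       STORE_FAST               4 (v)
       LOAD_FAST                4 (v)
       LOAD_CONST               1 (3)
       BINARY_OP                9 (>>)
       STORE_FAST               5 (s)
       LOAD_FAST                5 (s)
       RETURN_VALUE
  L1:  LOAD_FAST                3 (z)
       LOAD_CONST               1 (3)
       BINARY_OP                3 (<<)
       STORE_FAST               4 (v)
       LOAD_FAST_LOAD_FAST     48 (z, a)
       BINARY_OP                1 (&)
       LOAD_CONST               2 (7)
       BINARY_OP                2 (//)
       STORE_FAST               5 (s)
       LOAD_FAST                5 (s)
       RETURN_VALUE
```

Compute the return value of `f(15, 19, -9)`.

534

LOAD_FAST_LOAD_FAST a,a → push 15,15. Stack: [15, 15]
BINARY_OP * → 15 * 15 = 225. Stack: [225]
LOAD_FAST b → push 19. Stack: [225, 19]
BINARY_OP * → 225 * 19 = 4275. Stack: [4275]
STORE_FAST z → z=4275. Stack: []
LOAD_FAST_LOAD_FAST z,a → push 4275,15. Stack: [4275, 15]
COMPARE_OP bool(>=) → 4275 vs 15 = True. Stack: [True]
POP_JUMP_IF_FALSE → pop True; no jump. Stack: []
LOAD_FAST_LOAD_FAST z,c → push 4275,-9. Stack: [4275, -9]
BINARY_OP + → 4275 + -9 = 4266. Stack: [4266]
LOAD_FAST c → push -9. Stack: [4266, -9]
BINARY_OP - → 4266 - -9 = 4275. Stack: [4275]
STORE_FAST v → v=4275. Stack: []
LOAD_FAST v → push 4275. Stack: [4275]
LOAD_CONST → push 3. Stack: [4275, 3]
BINARY_OP >> → 4275 >> 3 = 534. Stack: [534]
STORE_FAST s → s=534. Stack: []
LOAD_FAST s → push 534. Stack: [534]
RETURN_VALUE → return 534.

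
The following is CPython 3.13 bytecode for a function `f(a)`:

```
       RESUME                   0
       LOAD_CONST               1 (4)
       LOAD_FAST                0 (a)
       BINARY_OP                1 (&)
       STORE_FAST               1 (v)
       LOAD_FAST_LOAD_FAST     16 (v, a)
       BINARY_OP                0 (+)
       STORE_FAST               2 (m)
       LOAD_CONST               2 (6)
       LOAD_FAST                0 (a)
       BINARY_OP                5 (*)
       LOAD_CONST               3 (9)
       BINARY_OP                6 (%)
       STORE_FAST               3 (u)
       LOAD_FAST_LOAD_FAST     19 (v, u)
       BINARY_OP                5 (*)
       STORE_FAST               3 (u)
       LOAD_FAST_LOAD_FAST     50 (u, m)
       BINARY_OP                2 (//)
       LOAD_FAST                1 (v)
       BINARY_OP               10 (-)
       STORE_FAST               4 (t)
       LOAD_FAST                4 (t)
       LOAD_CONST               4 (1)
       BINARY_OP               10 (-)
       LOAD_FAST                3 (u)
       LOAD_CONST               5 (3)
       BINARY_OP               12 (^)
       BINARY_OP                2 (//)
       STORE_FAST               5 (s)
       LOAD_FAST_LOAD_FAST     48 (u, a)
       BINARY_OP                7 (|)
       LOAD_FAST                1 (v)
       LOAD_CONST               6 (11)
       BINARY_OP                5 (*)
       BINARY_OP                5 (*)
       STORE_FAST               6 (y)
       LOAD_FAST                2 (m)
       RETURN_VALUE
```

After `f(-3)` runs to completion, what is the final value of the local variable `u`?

0

LOAD_CONST → push 4. Stack: [4]
LOAD_FAST a → push -3. Stack: [4, -3]
BINARY_OP & → 4 & -3 = 4. Stack: [4]
STORE_FAST v → v=4. Stack: []
LOAD_FAST_LOAD_FAST v,a → push 4,-3. Stack: [4, -3]
BINARY_OP + → 4 + -3 = 1. Stack: [1]
STORE_FAST m → m=1. Stack: []
LOAD_CONST → push 6. Stack: [6]
LOAD_FAST a → push -3. Stack: [6, -3]
BINARY_OP * → 6 * -3 = -18. Stack: [-18]
LOAD_CONST → push 9. Stack: [-18, 9]
BINARY_OP % → -18 % 9 = 0. Stack: [0]
STORE_FAST u → u=0. Stack: []
LOAD_FAST_LOAD_FAST v,u → push 4,0. Stack: [4, 0]
BINARY_OP * → 4 * 0 = 0. Stack: [0]
STORE_FAST u → u=0. Stack: []
LOAD_FAST_LOAD_FAST u,m → push 0,1. Stack: [0, 1]
BINARY_OP // → 0 // 1 = 0. Stack: [0]
LOAD_FAST v → push 4. Stack: [0, 4]
BINARY_OP - → 0 - 4 = -4. Stack: [-4]
STORE_FAST t → t=-4. Stack: []
LOAD_FAST t → push -4. Stack: [-4]
LOAD_CONST → push 1. Stack: [-4, 1]
BINARY_OP - → -4 - 1 = -5. Stack: [-5]
LOAD_FAST u → push 0. Stack: [-5, 0]
LOAD_CONST → push 3. Stack: [-5, 0, 3]
BINARY_OP ^ → 0 ^ 3 = 3. Stack: [-5, 3]
BINARY_OP // → -5 // 3 = -2. Stack: [-2]
STORE_FAST s → s=-2. Stack: []
LOAD_FAST_LOAD_FAST u,a → push 0,-3. Stack: [0, -3]
BINARY_OP | → 0 | -3 = -3. Stack: [-3]
LOAD_FAST v → push 4. Stack: [-3, 4]
LOAD_CONST → push 11. Stack: [-3, 4, 11]
BINARY_OP * → 4 * 11 = 44. Stack: [-3, 44]
BINARY_OP * → -3 * 44 = -132. Stack: [-132]
STORE_FAST y → y=-132. Stack: []
LOAD_FAST m → push 1. Stack: [1]
RETURN_VALUE → return 1.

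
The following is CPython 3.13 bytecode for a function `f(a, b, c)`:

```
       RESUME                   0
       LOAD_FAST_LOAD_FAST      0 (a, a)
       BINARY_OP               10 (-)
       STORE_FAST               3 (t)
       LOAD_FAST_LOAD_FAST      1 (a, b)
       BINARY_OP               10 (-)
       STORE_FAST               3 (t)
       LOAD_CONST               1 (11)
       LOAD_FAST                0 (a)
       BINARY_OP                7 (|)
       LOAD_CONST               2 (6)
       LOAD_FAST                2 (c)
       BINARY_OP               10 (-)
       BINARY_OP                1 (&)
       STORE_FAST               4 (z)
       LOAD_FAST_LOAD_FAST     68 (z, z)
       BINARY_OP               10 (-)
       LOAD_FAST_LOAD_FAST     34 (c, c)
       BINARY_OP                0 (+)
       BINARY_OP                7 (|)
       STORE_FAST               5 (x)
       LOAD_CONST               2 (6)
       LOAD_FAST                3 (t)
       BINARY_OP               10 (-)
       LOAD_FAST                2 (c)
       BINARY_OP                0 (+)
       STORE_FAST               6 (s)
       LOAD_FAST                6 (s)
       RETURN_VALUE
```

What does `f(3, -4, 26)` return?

25

LOAD_FAST_LOAD_FAST a,a → push 3,3. Stack: [3, 3]
BINARY_OP - → 3 - 3 = 0. Stack: [0]
STORE_FAST t → t=0. Stack: []
LOAD_FAST_LOAD_FAST a,b → push 3,-4. Stack: [3, -4]
BINARY_OP - → 3 - -4 = 7. Stack: [7]
STORE_FAST t → t=7. Stack: []
LOAD_CONST → push 11. Stack: [11]
LOAD_FAST a → push 3. Stack: [11, 3]
BINARY_OP | → 11 | 3 = 11. Stack: [11]
LOAD_CONST → push 6. Stack: [11, 6]
LOAD_FAST c → push 26. Stack: [11, 6, 26]
BINARY_OP - → 6 - 26 = -20. Stack: [11, -20]
BINARY_OP & → 11 & -20 = 8. Stack: [8]
STORE_FAST z → z=8. Stack: []
LOAD_FAST_LOAD_FAST z,z → push 8,8. Stack: [8, 8]
BINARY_OP - → 8 - 8 = 0. Stack: [0]
LOAD_FAST_LOAD_FAST c,c → push 26,26. Stack: [0, 26, 26]
BINARY_OP + → 26 + 26 = 52. Stack: [0, 52]
BINARY_OP | → 0 | 52 = 52. Stack: [52]
STORE_FAST x → x=52. Stack: []
LOAD_CONST → push 6. Stack: [6]
LOAD_FAST t → push 7. Stack: [6, 7]
BINARY_OP - → 6 - 7 = -1. Stack: [-1]
LOAD_FAST c → push 26. Stack: [-1, 26]
BINARY_OP + → -1 + 26 = 25. Stack: [25]
STORE_FAST s → s=25. Stack: []
LOAD_FAST s → push 25. Stack: [25]
RETURN_VALUE → return 25.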